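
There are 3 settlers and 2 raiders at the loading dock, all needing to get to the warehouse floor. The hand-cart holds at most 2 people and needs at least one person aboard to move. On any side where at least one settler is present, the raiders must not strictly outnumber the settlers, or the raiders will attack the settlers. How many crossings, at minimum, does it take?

Counting alone: each trip to the warehouse floor takes at most 2 across and each return brings at least 1 back, so after t trips out (and t−1 returns) at most 2t − (t−1) of the 5 are across; that first reaches 5 at t = 4, so at least 7 crossings are needed.
The plan below uses exactly 7 crossings, so it is optimal:
1. 2 raiders → the warehouse floor.  (the loading dock: 3S 0R; the warehouse floor: 0S 2R)
2. 1 raider ← the loading dock.  (the loading dock: 3S 1R; the warehouse floor: 0S 1R)
3. 2 settlers → the warehouse floor.  (the loading dock: 1S 1R; the warehouse floor: 2S 1R)
4. 1 settler ← the loading dock.  (the loading dock: 2S 1R; the warehouse floor: 1S 1R)
5. 1 settler and 1 raider → the warehouse floor.  (the loading dock: 1S 0R; the warehouse floor: 2S 2R)
6. 1 raider ← the loading dock.  (the loading dock: 1S 1R; the warehouse floor: 2S 1R)
7. 1 settler and 1 raider → the warehouse floor.  (the loading dock: 0S 0R; the warehouse floor: 3S 2R)

7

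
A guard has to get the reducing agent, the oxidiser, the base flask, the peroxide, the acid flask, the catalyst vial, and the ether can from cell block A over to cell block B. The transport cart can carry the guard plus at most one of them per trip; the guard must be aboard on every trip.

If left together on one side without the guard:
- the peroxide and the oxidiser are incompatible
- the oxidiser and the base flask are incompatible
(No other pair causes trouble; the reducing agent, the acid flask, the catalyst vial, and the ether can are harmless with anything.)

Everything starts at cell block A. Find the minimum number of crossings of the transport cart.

15

Counting alone: the guard can take at most 1 across per trip to cell block B, so moving all 7 needs at least 7 loaded trips out, with a return between consecutive ones — at least 13 crossings.
The safety rule pushes this higher. Following every safe sequence of crossings, the most of the 7 that can be at cell block B as the transport cart arrives there on crossing 13 is 6 — never all 7.
So no plan with fewer than 15 crossings exists, and this one achieves 15:
1. Guard goes to cell block B with the oxidiser.  [cell block A: the acid flask, the base flask, the catalyst vial, the ether can, the peroxide, the reducing agent | cell block B: the oxidiser]
2. Guard goes back to cell block A alone.  [cell block A: the acid flask, the base flask, the catalyst vial, the ether can, the peroxide, the reducing agent | cell block B: the oxidiser]
3. Guard goes to cell block B with the reducing agent.  [cell block A: the acid flask, the base flask, the catalyst vial, the ether can, the peroxide | cell block B: the oxidiser, the reducing agent]
4. Guard goes back to cell block A alone.  [cell block A: the acid flask, the base flask, the catalyst vial, the ether can, the peroxide | cell block B: the oxidiser, the reducing agent]
5. Guard goes to cell block B with the base flask.  [cell block A: the acid flask, the catalyst vial, the ether can, the peroxide | cell block B: the base flask, the oxidiser, the reducing agent]
6. Guard goes back to cell block A with the oxidiser.  [cell block A: the acid flask, the catalyst vial, the ether can, the oxidiser, the peroxide | cell block B: the base flask, the reducing agent]
7. Guard goes to cell block B with the peroxide.  [cell block A: the acid flask, the catalyst vial, the ether can, the oxidiser | cell block B: the base flask, the peroxide, the reducing agent]
8. Guard goes back to cell block A alone.  [cell block A: the acid flask, the catalyst vial, the ether can, the oxidiser | cell block B: the base flask, the peroxide, the reducing agent]
9. Guard goes to cell block B with the acid flask.  [cell block A: the catalyst vial, the ether can, the oxidiser | cell block B: the acid flask, the base flask, the peroxide, the reducing agent]
10. Guard goes back to cell block A alone.  [cell block A: the catalyst vial, the ether can, the oxidiser | cell block B: the acid flask, the base flask, the peroxide, the reducing agent]
11. Guard goes to cell block B with the catalyst vial.  [cell block A: the ether can, the oxidiser | cell block B: the acid flask, the base flask, the catalyst vial, the peroxide, the reducing agent]
12. Guard goes back to cell block A alone.  [cell block A: the ether can, the oxidiser | cell block B: the acid flask, the base flask, the catalyst vial, the peroxide, the reducing agent]
13. Guard goes to cell block B with the ether can.  [cell block A: the oxidiser | cell block B: the acid flask, the base flask, the catalyst vial, the ether can, the peroxide, the reducing agent]
14. Guard goes back to cell block A alone.  [cell block A: the oxidiser | cell block B: the acid flask, the base flask, the catalyst vial, the ether can, the peroxide, the reducing agent]
15. Guard goes to cell block B with the oxidiser.  [cell block A: — | cell block B: the acid flask, the base flask, the catalyst vial, the ether can, the oxidiser, the peroxide, the reducing agent]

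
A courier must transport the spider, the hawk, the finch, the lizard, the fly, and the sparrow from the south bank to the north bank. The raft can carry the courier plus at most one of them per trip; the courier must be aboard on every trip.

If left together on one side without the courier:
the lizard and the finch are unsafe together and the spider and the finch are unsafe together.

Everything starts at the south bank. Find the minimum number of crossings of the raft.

Counting alone: the courier can take at most 1 across per trip to the north bank, so moving all 6 needs at least 6 loaded trips out, with a return between consecutive ones — at least 11 crossings.
The safety rule pushes this higher. Following every safe sequence of crossings, the most of the 6 that can be at the north bank as the raft arrives there on crossing 11 is 5 — never all 6.
So no plan with fewer than 13 crossings exists, and this one achieves 13:
1. Courier goes to the north bank with the finch.
2. Courier goes back to the south bank alone.
3. Courier goes to the north bank with the spider.
4. Courier goes back to the south bank with the finch.
5. Courier goes to the north bank with the lizard.
6. Courier goes back to the south bank alone.
7. Courier goes to the north bank with the hawk.
8. Courier goes back to the south bank alone.
9. Courier goes to the north bank with the fly.
10. Courier goes back to the south bank alone.
11. Courier goes to the north bank with the sparrow.
12. Courier goes back to the south bank alone.
13. Courier goes to the north bank with the finch.

13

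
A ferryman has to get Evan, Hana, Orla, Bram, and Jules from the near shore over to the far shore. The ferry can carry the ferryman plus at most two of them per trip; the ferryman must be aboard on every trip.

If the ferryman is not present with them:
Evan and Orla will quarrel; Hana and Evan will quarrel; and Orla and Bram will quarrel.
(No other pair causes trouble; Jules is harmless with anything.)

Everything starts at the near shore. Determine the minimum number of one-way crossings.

5

Counting alone: the ferryman can take at most 2 across per trip to the far shore, so moving all 5 needs at least 3 loaded trips out, with a return between consecutive ones — at least 5 crossings.
The plan below uses exactly 5 crossings, so it is optimal:
1. Ferryman goes to the far shore with Evan and Orla.  [the near shore: Bram, Hana, Jules | the far shore: Evan, Orla]
2. Ferryman goes back to the near shore with Evan.  [the near shore: Bram, Evan, Hana, Jules | the far shore: Orla]
3. Ferryman goes to the far shore with Hana and Jules.  [the near shore: Bram, Evan | the far shore: Hana, Jules, Orla]
4. Ferryman goes back to the near shore alone.  [the near shore: Bram, Evan | the far shore: Hana, Jules, Orla]
5. Ferryman goes to the far shore with Bram and Evan.  [the near shore: — | the far shore: Bram, Evan, Hana, Jules, Orla]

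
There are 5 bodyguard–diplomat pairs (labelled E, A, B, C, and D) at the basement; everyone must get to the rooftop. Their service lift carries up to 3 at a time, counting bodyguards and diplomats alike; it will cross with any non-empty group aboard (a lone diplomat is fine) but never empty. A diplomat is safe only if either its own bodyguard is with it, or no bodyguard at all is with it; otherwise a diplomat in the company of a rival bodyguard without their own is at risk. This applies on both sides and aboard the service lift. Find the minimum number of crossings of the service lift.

Counting alone: each trip to the rooftop takes at most 3 across and each return brings at least 1 back, so after t trips out (and t−1 returns) at most 3t − (t−1) of the 10 are across; that first reaches 10 at t = 5, so at least 9 crossings are needed.
The safety rule pushes this higher. Following every safe sequence of crossings, the most of the 10 that can be at the rooftop as the service lift arrives there on crossing 9 is 9 — never all 10.
So no plan with fewer than 11 crossings exists, and this one achieves 11:
1. bodyguard E and diplomat E cross → the rooftop.
2. bodyguard E crosses ← the basement.
3. diplomat A, diplomat B, and diplomat C cross → the rooftop.
4. diplomat E crosses ← the basement.
5. bodyguard A, bodyguard B, and bodyguard C cross → the rooftop.
6. bodyguard A and diplomat A cross ← the basement.
7. bodyguard A, bodyguard D, and bodyguard E cross → the rooftop.
8. diplomat B crosses ← the basement.
9. diplomat A and diplomat E cross → the rooftop.
10. diplomat E crosses ← the basement.
11. diplomat B, diplomat D, and diplomat E cross → the rooftop.

11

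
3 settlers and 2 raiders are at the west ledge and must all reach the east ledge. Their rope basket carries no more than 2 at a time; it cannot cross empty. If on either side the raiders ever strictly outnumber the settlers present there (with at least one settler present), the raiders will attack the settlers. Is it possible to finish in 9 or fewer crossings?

Yes

Yes — this plan uses 7 crossings (≤ 9):
1. 2 raiders → the east ledge.  (the west ledge: 3S 0R; the east ledge: 0S 2R)
2. 1 raider ← the west ledge.  (the west ledge: 3S 1R; the east ledge: 0S 1R)
3. 2 settlers → the east ledge.  (the west ledge: 1S 1R; the east ledge: 2S 1R)
4. 1 settler ← the west ledge.  (the west ledge: 2S 1R; the east ledge: 1S 1R)
5. 1 settler and 1 raider → the east ledge.  (the west ledge: 1S 0R; the east ledge: 2S 2R)
6. 1 raider ← the west ledge.  (the west ledge: 1S 1R; the east ledge: 2S 1R)
7. 1 settler and 1 raider → the east ledge.  (the west ledge: 0S 0R; the east ledge: 3S 2R)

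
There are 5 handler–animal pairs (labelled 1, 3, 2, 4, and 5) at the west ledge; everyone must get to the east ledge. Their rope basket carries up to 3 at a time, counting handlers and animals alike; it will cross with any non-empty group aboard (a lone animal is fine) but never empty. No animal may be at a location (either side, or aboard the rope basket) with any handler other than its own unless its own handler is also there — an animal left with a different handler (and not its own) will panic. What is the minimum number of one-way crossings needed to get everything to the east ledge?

11

Counting alone: each trip to the east ledge takes at most 3 across and each return brings at least 1 back, so after t trips out (and t−1 returns) at most 3t − (t−1) of the 10 are across; that first reaches 10 at t = 5, so at least 9 crossings are needed.
The safety rule pushes this higher. Following every safe sequence of crossings, the most of the 10 that can be at the east ledge as the rope basket arrives there on crossing 9 is 9 — never all 10.
So no plan with fewer than 11 crossings exists, and this one achieves 11:
1. animal 1 and handler 1 cross → the east ledge.
2. handler 1 crosses ← the west ledge.
3. animal 2, animal 3, and animal 4 cross → the east ledge.
4. animal 1 crosses ← the west ledge.
5. handler 2, handler 3, and handler 4 cross → the east ledge.
6. animal 3 and handler 3 cross ← the west ledge.
7. handler 1, handler 3, and handler 5 cross → the east ledge.
8. animal 2 crosses ← the west ledge.
9. animal 1 and animal 3 cross → the east ledge.
10. animal 1 crosses ← the west ledge.
11. animal 1, animal 2, and animal 5 cross → the east ledge.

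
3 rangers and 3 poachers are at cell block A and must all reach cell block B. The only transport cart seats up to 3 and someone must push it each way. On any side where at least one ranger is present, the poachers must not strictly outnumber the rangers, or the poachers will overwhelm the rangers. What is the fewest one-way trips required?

Counting alone: each trip to cell block B takes at most 3 across and each return brings at least 1 back, so after t trips out (and t−1 returns) at most 3t − (t−1) of the 6 are across; that first reaches 6 at t = 3, so at least 5 crossings are needed.
The plan below uses exactly 5 crossings, so it is optimal:
1. 2 poachers → cell block B.  (cell block A: 3R 1P; cell block B: 0R 2P)
2. 1 poacher ← cell block A.  (cell block A: 3R 2P; cell block B: 0R 1P)
3. 3 rangers → cell block B.  (cell block A: 0R 2P; cell block B: 3R 1P)
4. 1 poacher ← cell block A.  (cell block A: 0R 3P; cell block B: 3R 0P)
5. 3 poachers → cell block B.  (cell block A: 0R 0P; cell block B: 3R 3P)

5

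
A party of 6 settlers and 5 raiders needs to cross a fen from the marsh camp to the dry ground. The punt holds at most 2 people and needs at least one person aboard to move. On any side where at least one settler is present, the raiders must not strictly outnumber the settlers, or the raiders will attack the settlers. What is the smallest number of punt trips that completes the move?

19

Counting alone: each trip to the dry ground takes at most 2 across and each return brings at least 1 back, so after t trips out (and t−1 returns) at most 2t − (t−1) of the 11 are across; that first reaches 11 at t = 10, so at least 19 crossings are needed.
The plan below uses exactly 19 crossings, so it is optimal:
1. 2 raiders → the dry ground.  (the marsh camp: 6S 3R; the dry ground: 0S 2R)
2. 1 raider ← the marsh camp.  (the marsh camp: 6S 4R; the dry ground: 0S 1R)
3. 2 raiders → the dry ground.  (the marsh camp: 6S 2R; the dry ground: 0S 3R)
4. 1 raider ← the marsh camp.  (the marsh camp: 6S 3R; the dry ground: 0S 2R)
5. 2 settlers → the dry ground.  (the marsh camp: 4S 3R; the dry ground: 2S 2R)
6. 1 raider ← the marsh camp.  (the marsh camp: 4S 4R; the dry ground: 2S 1R)
7. 1 settler and 1 raider → the dry ground.  (the marsh camp: 3S 3R; the dry ground: 3S 2R)
8. 1 settler ← the marsh camp.  (the marsh camp: 4S 3R; the dry ground: 2S 2R)
9. 1 settler and 1 raider → the dry ground.  (the marsh camp: 3S 2R; the dry ground: 3S 3R)
10. 1 raider ← the marsh camp.  (the marsh camp: 3S 3R; the dry ground: 3S 2R)
11. 1 settler and 1 raider → the dry ground.  (the marsh camp: 2S 2R; the dry ground: 4S 3R)
12. 1 settler ← the marsh camp.  (the marsh camp: 3S 2R; the dry ground: 3S 3R)
13. 1 settler and 1 raider → the dry ground.  (the marsh camp: 2S 1R; the dry ground: 4S 4R)
14. 1 raider ← the marsh camp.  (the marsh camp: 2S 2R; the dry ground: 4S 3R)
15. 1 settler and 1 raider → the dry ground.  (the marsh camp: 1S 1R; the dry ground: 5S 4R)
16. 1 settler ← the marsh camp.  (the marsh camp: 2S 1R; the dry ground: 4S 4R)
17. 1 settler and 1 raider → the dry ground.  (the marsh camp: 1S 0R; the dry ground: 5S 5R)
18. 1 raider ← the marsh camp.  (the marsh camp: 1S 1R; the dry ground: 5S 4R)
19. 1 settler and 1 raider → the dry ground.  (the marsh camp: 0S 0R; the dry ground: 6S 5R)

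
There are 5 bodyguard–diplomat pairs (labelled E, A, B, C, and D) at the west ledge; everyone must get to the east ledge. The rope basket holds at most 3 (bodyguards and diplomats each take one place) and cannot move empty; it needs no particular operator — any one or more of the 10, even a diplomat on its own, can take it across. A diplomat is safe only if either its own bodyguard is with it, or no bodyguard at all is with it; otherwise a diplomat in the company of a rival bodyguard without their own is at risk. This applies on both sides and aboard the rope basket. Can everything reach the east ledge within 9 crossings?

Counting alone: each trip to the east ledge takes at most 3 across and each return brings at least 1 back, so after t trips out (and t−1 returns) at most 3t − (t−1) of the 10 are across; that first reaches 10 at t = 5, so at least 9 crossings are needed.
The safety rule pushes this higher. Following every safe sequence of crossings, the most of the 10 that can be at the east ledge as the rope basket arrives there on crossing 9 is 9 — never all 10.
So the move cannot be finished within 9 crossings. (The shortest complete plan takes 11:)
1. bodyguard E and diplomat E cross → the east ledge.
2. bodyguard E crosses ← the west ledge.
3. diplomat A, diplomat B, and diplomat C cross → the east ledge.
4. diplomat E crosses ← the west ledge.
5. bodyguard A, bodyguard B, and bodyguard C cross → the east ledge.
6. bodyguard A and diplomat A cross ← the west ledge.
7. bodyguard A, bodyguard D, and bodyguard E cross → the east ledge.
8. diplomat B crosses ← the west ledge.
9. diplomat A and diplomat E cross → the east ledge.
10. diplomat E crosses ← the west ledge.
11. diplomat B, diplomat D, and diplomat E cross → the east ledge.

No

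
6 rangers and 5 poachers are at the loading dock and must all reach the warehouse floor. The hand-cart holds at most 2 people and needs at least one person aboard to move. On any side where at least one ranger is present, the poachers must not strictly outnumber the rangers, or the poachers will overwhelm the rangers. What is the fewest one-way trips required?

19

Counting alone: each trip to the warehouse floor takes at most 2 across and each return brings at least 1 back, so after t trips out (and t−1 returns) at most 2t − (t−1) of the 11 are across; that first reaches 11 at t = 10, so at least 19 crossings are needed.
The plan below uses exactly 19 crossings, so it is optimal:
1. 2 poachers → the warehouse floor.  (the loading dock: 6R 3P; the warehouse floor: 0R 2P)
2. 1 poacher ← the loading dock.  (the loading dock: 6R 4P; the warehouse floor: 0R 1P)
3. 2 poachers → the warehouse floor.  (the loading dock: 6R 2P; the warehouse floor: 0R 3P)
4. 1 poacher ← the loading dock.  (the loading dock: 6R 3P; the warehouse floor: 0R 2P)
5. 2 rangers → the warehouse floor.  (the loading dock: 4R 3P; the warehouse floor: 2R 2P)
6. 1 poacher ← the loading dock.  (the loading dock: 4R 4P; the warehouse floor: 2R 1P)
7. 1 ranger and 1 poacher → the warehouse floor.  (the loading dock: 3R 3P; the warehouse floor: 3R 2P)
8. 1 ranger ← the loading dock.  (the loading dock: 4R 3P; the warehouse floor: 2R 2P)
9. 1 ranger and 1 poacher → the warehouse floor.  (the loading dock: 3R 2P; the warehouse floor: 3R 3P)
10. 1 poacher ← the loading dock.  (the loading dock: 3R 3P; the warehouse floor: 3R 2P)
11. 1 ranger and 1 poacher → the warehouse floor.  (the loading dock: 2R 2P; the warehouse floor: 4R 3P)
12. 1 ranger ← the loading dock.  (the loading dock: 3R 2P; the warehouse floor: 3R 3P)
13. 1 ranger and 1 poacher → the warehouse floor.  (the loading dock: 2R 1P; the warehouse floor: 4R 4P)
14. 1 poacher ← the loading dock.  (the loading dock: 2R 2P; the warehouse floor: 4R 3P)
15. 1 ranger and 1 poacher → the warehouse floor.  (the loading dock: 1R 1P; the warehouse floor: 5R 4P)
16. 1 ranger ← the loading dock.  (the loading dock: 2R 1P; the warehouse floor: 4R 4P)
17. 1 ranger and 1 poacher → the warehouse floor.  (the loading dock: 1R 0P; the warehouse floor: 5R 5P)
18. 1 poacher ← the loading dock.  (the loading dock: 1R 1P; the warehouse floor: 5R 4P)
19. 1 ranger and 1 poacher → the warehouse floor.  (the loading dock: 0R 0P; the warehouse floor: 6R 5P)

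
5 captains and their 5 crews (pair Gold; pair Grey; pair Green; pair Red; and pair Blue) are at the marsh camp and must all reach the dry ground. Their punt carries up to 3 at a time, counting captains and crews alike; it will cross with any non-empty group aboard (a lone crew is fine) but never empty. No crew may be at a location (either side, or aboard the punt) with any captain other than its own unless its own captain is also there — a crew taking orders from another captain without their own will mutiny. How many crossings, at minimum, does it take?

11

Counting alone: each trip to the dry ground takes at most 3 across and each return brings at least 1 back, so after t trips out (and t−1 returns) at most 3t − (t−1) of the 10 are across; that first reaches 10 at t = 5, so at least 9 crossings are needed.
The safety rule pushes this higher. Following every safe sequence of crossings, the most of the 10 that can be at the dry ground as the punt arrives there on crossing 9 is 9 — never all 10.
So no plan with fewer than 11 crossings exists, and this one achieves 11:
1. captain Gold and crew Gold cross → the dry ground.
2. captain Gold crosses ← the marsh camp.
3. crew Green, crew Grey, and crew Red cross → the dry ground.
4. crew Gold crosses ← the marsh camp.
5. captain Green, captain Grey, and captain Red cross → the dry ground.
6. captain Grey and crew Grey cross ← the marsh camp.
7. captain Blue, captain Gold, and captain Grey cross → the dry ground.
8. crew Green crosses ← the marsh camp.
9. crew Gold and crew Grey cross → the dry ground.
10. crew Gold crosses ← the marsh camp.
11. crew Blue, crew Gold, and crew Green cross → the dry ground.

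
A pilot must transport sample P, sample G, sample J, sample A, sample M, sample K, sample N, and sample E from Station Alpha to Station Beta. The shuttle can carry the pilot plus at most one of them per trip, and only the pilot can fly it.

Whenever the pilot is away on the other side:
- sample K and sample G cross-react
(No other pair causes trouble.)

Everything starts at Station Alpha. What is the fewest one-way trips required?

Counting alone: the pilot can take at most 1 across per trip to Station Beta, so moving all 8 needs at least 8 loaded trips out, with a return between consecutive ones — at least 15 crossings.
The plan below uses exactly 15 crossings, so it is optimal:
1. Pilot goes to Station Beta with sample G.  [Station Alpha: sample A, sample E, sample J, sample K, sample M, sample N, sample P | Station Beta: sample G]
2. Pilot goes back to Station Alpha alone.  [Station Alpha: sample A, sample E, sample J, sample K, sample M, sample N, sample P | Station Beta: sample G]
3. Pilot goes to Station Beta with sample P.  [Station Alpha: sample A, sample E, sample J, sample K, sample M, sample N | Station Beta: sample G, sample P]
4. Pilot goes back to Station Alpha alone.  [Station Alpha: sample A, sample E, sample J, sample K, sample M, sample N | Station Beta: sample G, sample P]
5. Pilot goes to Station Beta with sample J.  [Station Alpha: sample A, sample E, sample K, sample M, sample N | Station Beta: sample G, sample J, sample P]
6. Pilot goes back to Station Alpha alone.  [Station Alpha: sample A, sample E, sample K, sample M, sample N | Station Beta: sample G, sample J, sample P]
7. Pilot goes to Station Beta with sample A.  [Station Alpha: sample E, sample K, sample M, sample N | Station Beta: sample A, sample G, sample J, sample P]
8. Pilot goes back to Station Alpha alone.  [Station Alpha: sample E, sample K, sample M, sample N | Station Beta: sample A, sample G, sample J, sample P]
9. Pilot goes to Station Beta with sample M.  [Station Alpha: sample E, sample K, sample N | Station Beta: sample A, sample G, sample J, sample M, sample P]
10. Pilot goes back to Station Alpha alone.  [Station Alpha: sample E, sample K, sample N | Station Beta: sample A, sample G, sample J, sample M, sample P]
11. Pilot goes to Station Beta with sample N.  [Station Alpha: sample E, sample K | Station Beta: sample A, sample G, sample J, sample M, sample N, sample P]
12. Pilot goes back to Station Alpha alone.  [Station Alpha: sample E, sample K | Station Beta: sample A, sample G, sample J, sample M, sample N, sample P]
13. Pilot goes to Station Beta with sample E.  [Station Alpha: sample K | Station Beta: sample A, sample E, sample G, sample J, sample M, sample N, sample P]
14. Pilot goes back to Station Alpha alone.  [Station Alpha: sample K | Station Beta: sample A, sample E, sample G, sample J, sample M, sample N, sample P]
15. Pilot goes to Station Beta with sample K.  [Station Alpha: — | Station Beta: sample A, sample E, sample G, sample J, sample K, sample M, sample N, sample P]

15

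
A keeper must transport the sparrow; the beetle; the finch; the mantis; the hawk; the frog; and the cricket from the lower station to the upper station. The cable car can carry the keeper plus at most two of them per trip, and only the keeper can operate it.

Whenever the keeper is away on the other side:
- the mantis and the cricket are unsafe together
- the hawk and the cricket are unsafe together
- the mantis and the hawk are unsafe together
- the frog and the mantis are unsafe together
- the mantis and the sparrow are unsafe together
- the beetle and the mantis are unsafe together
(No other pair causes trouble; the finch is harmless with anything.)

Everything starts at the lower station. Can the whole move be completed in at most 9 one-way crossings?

Counting alone: the keeper can take at most 2 across per trip to the upper station, so moving all 7 needs at least 4 loaded trips out, with a return between consecutive ones — at least 7 crossings.
The safety rule pushes this higher. Following every safe sequence of crossings, the most of the 7 that can be at the upper station as the cable car arrives there on crossings 7, 9 is 5, 6 respectively — never all 7.
So the move cannot be finished within 9 crossings. (The shortest complete plan takes 11:)
1. Keeper goes to the upper station with the hawk and the mantis.  [the lower station: the beetle, the cricket, the finch, the frog, the sparrow | the upper station: the hawk, the mantis]
2. Keeper goes back to the lower station with the mantis.  [the lower station: the beetle, the cricket, the finch, the frog, the mantis, the sparrow | the upper station: the hawk]
3. Keeper goes to the upper station with the mantis and the sparrow.  [the lower station: the beetle, the cricket, the finch, the frog | the upper station: the hawk, the mantis, the sparrow]
4. Keeper goes back to the lower station with the mantis.  [the lower station: the beetle, the cricket, the finch, the frog, the mantis | the upper station: the hawk, the sparrow]
5. Keeper goes to the upper station with the beetle and the mantis.  [the lower station: the cricket, the finch, the frog | the upper station: the beetle, the hawk, the mantis, the sparrow]
6. Keeper goes back to the lower station with the mantis.  [the lower station: the cricket, the finch, the frog, the mantis | the upper station: the beetle, the hawk, the sparrow]
7. Keeper goes to the upper station with the finch and the mantis.  [the lower station: the cricket, the frog | the upper station: the beetle, the finch, the hawk, the mantis, the sparrow]
8. Keeper goes back to the lower station with the mantis.  [the lower station: the cricket, the frog, the mantis | the upper station: the beetle, the finch, the hawk, the sparrow]
9. Keeper goes to the upper station with the frog and the mantis.  [the lower station: the cricket | the upper station: the beetle, the finch, the frog, the hawk, the mantis, the sparrow]
10. Keeper goes back to the lower station with the mantis.  [the lower station: the cricket, the mantis | the upper station: the beetle, the finch, the frog, the hawk, the sparrow]
11. Keeper goes to the upper station with the cricket and the mantis.  [the lower station: — | the upper station: the beetle, the cricket, the finch, the frog, the hawk, the mantis, the sparrow]

No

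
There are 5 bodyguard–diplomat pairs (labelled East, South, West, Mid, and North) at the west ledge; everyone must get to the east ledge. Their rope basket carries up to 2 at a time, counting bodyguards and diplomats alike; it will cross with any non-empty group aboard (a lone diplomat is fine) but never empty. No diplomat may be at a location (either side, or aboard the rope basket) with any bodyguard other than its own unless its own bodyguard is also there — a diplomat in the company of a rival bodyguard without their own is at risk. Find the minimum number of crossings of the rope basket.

Following every safe sequence of crossings from the start, the most of the 10 that can be at the east ledge as the rope basket arrives there on crossings 1, 3, 5, 7 is 2, 3, 4, 5 respectively; the best ever achieved is 5 of 10.
From crossing 9 on, no configuration arises that was not already reachable earlier: only 82 distinct safe configurations (who is on which side, and where the rope basket is) can ever be reached, none of them has everyone across, and every continuation just revisits them. So no valid plan exists.

impossible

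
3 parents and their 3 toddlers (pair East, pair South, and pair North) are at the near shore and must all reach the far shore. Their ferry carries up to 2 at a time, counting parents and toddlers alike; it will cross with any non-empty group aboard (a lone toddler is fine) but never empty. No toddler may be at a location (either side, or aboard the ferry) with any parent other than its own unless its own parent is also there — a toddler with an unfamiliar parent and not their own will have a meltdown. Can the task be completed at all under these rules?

1. parent East and toddler East cross → the far shore.
2. parent East crosses ← the near shore.
3. toddler North and toddler South cross → the far shore.
4. toddler East crosses ← the near shore.
5. parent North and parent South cross → the far shore.
6. parent South and toddler South cross ← the near shore.
7. parent East and parent South cross → the far shore.
8. toddler North crosses ← the near shore.
9. toddler East and toddler South cross → the far shore.
10. parent North crosses ← the near shore.
11. parent North and toddler North cross → the far shore.

Yes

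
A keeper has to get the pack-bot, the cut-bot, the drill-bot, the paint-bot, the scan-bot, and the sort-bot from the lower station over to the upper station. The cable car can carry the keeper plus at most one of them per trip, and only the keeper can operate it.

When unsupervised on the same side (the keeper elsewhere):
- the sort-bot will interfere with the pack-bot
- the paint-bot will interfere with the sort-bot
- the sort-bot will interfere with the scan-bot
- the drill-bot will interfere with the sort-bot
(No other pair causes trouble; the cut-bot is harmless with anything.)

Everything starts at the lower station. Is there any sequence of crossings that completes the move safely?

Following every safe sequence of crossings from the start, the most of the 6 that can be at the upper station as the cable car arrives there on crossings 1, 3, 5 is 1, 2, 3 respectively; the best ever achieved is 3 of 6.
From crossing 7 on, no configuration arises that was not already reachable earlier: only 22 distinct safe configurations (who is on which side, and where the cable car is) can ever be reached, none of them has everyone across, and every continuation just revisits them. So no valid plan exists.

No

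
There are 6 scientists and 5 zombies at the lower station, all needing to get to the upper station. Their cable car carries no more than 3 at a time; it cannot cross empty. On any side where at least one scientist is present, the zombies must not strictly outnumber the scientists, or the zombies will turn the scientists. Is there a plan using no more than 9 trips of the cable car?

Yes

Yes — this plan uses 9 crossings (≤ 9):
1. 3 zombies → the upper station.  (the lower station: 6S 2Z; the upper station: 0S 3Z)
2. 1 zombie ← the lower station.  (the lower station: 6S 3Z; the upper station: 0S 2Z)
3. 3 scientists → the upper station.  (the lower station: 3S 3Z; the upper station: 3S 2Z)
4. 1 scientist ← the lower station.  (the lower station: 4S 3Z; the upper station: 2S 2Z)
5. 2 scientists and 1 zombie → the upper station.  (the lower station: 2S 2Z; the upper station: 4S 3Z)
6. 1 scientist ← the lower station.  (the lower station: 3S 2Z; the upper station: 3S 3Z)
7. 2 scientists and 1 zombie → the upper station.  (the lower station: 1S 1Z; the upper station: 5S 4Z)
8. 1 scientist ← the lower station.  (the lower station: 2S 1Z; the upper station: 4S 4Z)
9. 2 scientists and 1 zombie → the upper station.  (the lower station: 0S 0Z; the upper station: 6S 5Z)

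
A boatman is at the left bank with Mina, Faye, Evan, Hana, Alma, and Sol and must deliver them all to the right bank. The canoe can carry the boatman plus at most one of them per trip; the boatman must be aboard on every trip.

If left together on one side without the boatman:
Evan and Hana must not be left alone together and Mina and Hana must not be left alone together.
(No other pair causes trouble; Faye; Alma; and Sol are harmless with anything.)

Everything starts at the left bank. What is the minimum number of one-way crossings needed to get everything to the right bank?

Counting alone: the boatman can take at most 1 across per trip to the right bank, so moving all 6 needs at least 6 loaded trips out, with a return between consecutive ones — at least 11 crossings.
The safety rule pushes this higher. Following every safe sequence of crossings, the most of the 6 that can be at the right bank as the canoe arrives there on crossing 11 is 5 — never all 6.
So no plan with fewer than 13 crossings exists, and this one achieves 13:
1. Boatman goes to the right bank with Hana.  [the left bank: Alma, Evan, Faye, Mina, Sol | the right bank: Hana]
2. Boatman goes back to the left bank alone.  [the left bank: Alma, Evan, Faye, Mina, Sol | the right bank: Hana]
3. Boatman goes to the right bank with Mina.  [the left bank: Alma, Evan, Faye, Sol | the right bank: Hana, Mina]
4. Boatman goes back to the left bank with Hana.  [the left bank: Alma, Evan, Faye, Hana, Sol | the right bank: Mina]
5. Boatman goes to the right bank with Evan.  [the left bank: Alma, Faye, Hana, Sol | the right bank: Evan, Mina]
6. Boatman goes back to the left bank alone.  [the left bank: Alma, Faye, Hana, Sol | the right bank: Evan, Mina]
7. Boatman goes to the right bank with Faye.  [the left bank: Alma, Hana, Sol | the right bank: Evan, Faye, Mina]
8. Boatman goes back to the left bank alone.  [the left bank: Alma, Hana, Sol | the right bank: Evan, Faye, Mina]
9. Boatman goes to the right bank with Alma.  [the left bank: Hana, Sol | the right bank: Alma, Evan, Faye, Mina]
10. Boatman goes back to the left bank alone.  [the left bank: Hana, Sol | the right bank: Alma, Evan, Faye, Mina]
11. Boatman goes to the right bank with Sol.  [the left bank: Hana | the right bank: Alma, Evan, Faye, Mina, Sol]
12. Boatman goes back to the left bank alone.  [the left bank: Hana | the right bank: Alma, Evan, Faye, Mina, Sol]
13. Boatman goes to the right bank with Hana.  [the left bank: — | the right bank: Alma, Evan, Faye, Hana, Mina, Sol]

13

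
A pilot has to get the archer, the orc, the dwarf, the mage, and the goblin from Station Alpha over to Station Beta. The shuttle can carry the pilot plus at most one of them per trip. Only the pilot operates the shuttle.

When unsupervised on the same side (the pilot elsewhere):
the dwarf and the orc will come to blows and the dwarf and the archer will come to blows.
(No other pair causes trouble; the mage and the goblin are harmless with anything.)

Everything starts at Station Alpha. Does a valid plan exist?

1. Pilot goes to Station Beta with the dwarf.  [Station Alpha: the archer, the goblin, the mage, the orc | Station Beta: the dwarf]
2. Pilot goes back to Station Alpha alone.  [Station Alpha: the archer, the goblin, the mage, the orc | Station Beta: the dwarf]
3. Pilot goes to Station Beta with the archer.  [Station Alpha: the goblin, the mage, the orc | Station Beta: the archer, the dwarf]
4. Pilot goes back to Station Alpha with the dwarf.  [Station Alpha: the dwarf, the goblin, the mage, the orc | Station Beta: the archer]
5. Pilot goes to Station Beta with the orc.  [Station Alpha: the dwarf, the goblin, the mage | Station Beta: the archer, the orc]
6. Pilot goes back to Station Alpha alone.  [Station Alpha: the dwarf, the goblin, the mage | Station Beta: the archer, the orc]
7. Pilot goes to Station Beta with the mage.  [Station Alpha: the dwarf, the goblin | Station Beta: the archer, the mage, the orc]
8. Pilot goes back to Station Alpha alone.  [Station Alpha: the dwarf, the goblin | Station Beta: the archer, the mage, the orc]
9. Pilot goes to Station Beta with the goblin.  [Station Alpha: the dwarf | Station Beta: the archer, the goblin, the mage, the orc]
10. Pilot goes back to Station Alpha alone.  [Station Alpha: the dwarf | Station Beta: the archer, the goblin, the mage, the orc]
11. Pilot goes to Station Beta with the dwarf.  [Station Alpha: — | Station Beta: the archer, the dwarf, the goblin, the mage, the orc]

Yes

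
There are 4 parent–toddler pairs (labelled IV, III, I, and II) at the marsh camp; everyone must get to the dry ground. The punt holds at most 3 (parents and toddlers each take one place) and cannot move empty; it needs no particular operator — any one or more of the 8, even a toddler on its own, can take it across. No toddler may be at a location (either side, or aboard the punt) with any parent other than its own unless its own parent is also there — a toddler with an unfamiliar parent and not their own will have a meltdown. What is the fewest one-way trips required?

Counting alone: each trip to the dry ground takes at most 3 across and each return brings at least 1 back, so after t trips out (and t−1 returns) at most 3t − (t−1) of the 8 are across; that first reaches 8 at t = 4, so at least 7 crossings are needed.
The safety rule pushes this higher. Following every safe sequence of crossings, the most of the 8 that can be at the dry ground as the punt arrives there on crossing 7 is 7 — never all 8.
So no plan with fewer than 9 crossings exists, and this one achieves 9:
1. parent IV and toddler IV cross → the dry ground.
2. parent IV crosses ← the marsh camp.
3. parent III, parent IV, and toddler III cross → the dry ground.
4. parent IV and toddler IV cross ← the marsh camp.
5. parent I, parent II, and parent IV cross → the dry ground.
6. toddler III crosses ← the marsh camp.
7. toddler III and toddler IV cross → the dry ground.
8. toddler IV crosses ← the marsh camp.
9. toddler I, toddler II, and toddler IV cross → the dry ground.

9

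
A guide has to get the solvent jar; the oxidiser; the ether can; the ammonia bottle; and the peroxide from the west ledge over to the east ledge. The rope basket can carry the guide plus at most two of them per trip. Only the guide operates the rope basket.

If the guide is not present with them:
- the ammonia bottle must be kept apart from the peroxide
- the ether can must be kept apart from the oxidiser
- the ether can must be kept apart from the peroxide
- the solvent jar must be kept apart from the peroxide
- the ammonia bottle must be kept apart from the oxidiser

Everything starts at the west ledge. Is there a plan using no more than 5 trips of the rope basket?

No

Counting alone: the guide can take at most 2 across per trip to the east ledge, so moving all 5 needs at least 3 loaded trips out, with a return between consecutive ones — at least 5 crossings.
The safety rule pushes this higher. Following every safe sequence of crossings, the most of the 5 that can be at the east ledge as the rope basket arrives there on crossing 5 is 4 — never all 5.
So the move cannot be finished within 5 crossings. (The shortest complete plan takes 7:)
1. Guide goes to the east ledge with the oxidiser and the peroxide.  [the west ledge: the ammonia bottle, the ether can, the solvent jar | the east ledge: the oxidiser, the peroxide]
2. Guide goes back to the west ledge alone.  [the west ledge: the ammonia bottle, the ether can, the solvent jar | the east ledge: the oxidiser, the peroxide]
3. Guide goes to the east ledge with the solvent jar.  [the west ledge: the ammonia bottle, the ether can | the east ledge: the oxidiser, the peroxide, the solvent jar]
4. Guide goes back to the west ledge with the peroxide.  [the west ledge: the ammonia bottle, the ether can, the peroxide | the east ledge: the oxidiser, the solvent jar]
5. Guide goes to the east ledge with the ammonia bottle and the ether can.  [the west ledge: the peroxide | the east ledge: the ammonia bottle, the ether can, the oxidiser, the solvent jar]
6. Guide goes back to the west ledge with the oxidiser.  [the west ledge: the oxidiser, the peroxide | the east ledge: the ammonia bottle, the ether can, the solvent jar]
7. Guide goes to the east ledge with the oxidiser and the peroxide.  [the west ledge: — | the east ledge: the ammonia bottle, the ether can, the oxidiser, the peroxide, the solvent jar]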